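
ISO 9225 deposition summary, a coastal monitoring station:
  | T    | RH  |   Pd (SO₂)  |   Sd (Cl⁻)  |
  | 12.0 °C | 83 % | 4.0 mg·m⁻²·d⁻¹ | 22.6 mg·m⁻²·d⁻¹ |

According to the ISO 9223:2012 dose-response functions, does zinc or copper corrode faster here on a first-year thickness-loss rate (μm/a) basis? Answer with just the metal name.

zinc: f(T) = -0.071·(T−10) [T>10 °C] = -0.1420
  Pd branch = 0.0129·Pd^0.44·e^(0.046·RH+f) = 0.9375 μm/a
  Sd branch = 0.0175·Sd^0.57·e^(0.008·RH+0.085·T) = 0.5575 μm/a
  r_corr = 0.9375 + 0.5575 = 1.495 μm/a
copper: f(T) = -0.080·(T−10) [T>10 °C] = -0.1600
  Pd branch = 0.0053·Pd^0.26·e^(0.059·RH+f) = 0.8671 μm/a
  Sd branch = 0.01025·Sd^0.27·e^(0.036·RH+0.049·T) = 0.8499 μm/a
  sum: 0.8671 + 0.8499 → r_corr = 1.717 μm/a
Ordering by μm/a: copper (1.72) > zinc (1.49)

copper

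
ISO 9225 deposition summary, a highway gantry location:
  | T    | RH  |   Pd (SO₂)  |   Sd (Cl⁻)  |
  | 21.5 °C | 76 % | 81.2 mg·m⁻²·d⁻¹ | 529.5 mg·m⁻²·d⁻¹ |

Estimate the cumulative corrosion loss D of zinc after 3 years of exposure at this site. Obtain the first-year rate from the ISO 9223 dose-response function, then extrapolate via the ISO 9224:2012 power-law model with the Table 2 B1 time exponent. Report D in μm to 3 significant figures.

zinc: T>10 °C ⇒ hinge -0.071·(21.5−10) = -0.8165
  Pd branch = 0.0129·Pd^0.44·e^(0.046·RH+f) = 1.302 μm/a
  Cl⁻ term: 0.0175·529.5^0.57·exp(0.008·76+0.085·21.5) = 7.135
  sum: 1.302 + 7.135 → r_corr = 8.436 μm/a
Power-law: D(3) = r_corr · 3^0.813
  D(3) = 8.436 × 3^0.813 = 8.436 × 2.443 = 20.61 μm

D(3) = 20.6 μm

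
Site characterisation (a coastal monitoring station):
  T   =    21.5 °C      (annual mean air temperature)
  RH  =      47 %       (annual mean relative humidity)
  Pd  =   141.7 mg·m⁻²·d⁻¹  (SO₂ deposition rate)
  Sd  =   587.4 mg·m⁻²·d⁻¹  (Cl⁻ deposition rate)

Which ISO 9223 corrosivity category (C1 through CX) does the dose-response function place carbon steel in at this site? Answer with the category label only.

carbon steel: T>10 °C ⇒ hinge -0.054·(21.5−10) = -0.6210
  Pd branch = 1.77·Pd^0.52·e^(0.02·RH+f) = 32.01 μm/a
  Sd branch = 0.102·Sd^0.62·e^(0.033·RH+0.04·T) = 59.21 μm/a
  r_corr = 32.01 + 59.21 = 91.22 μm/a
91.2 μm/a falls in (80, 200] for carbon steel → category C5

C5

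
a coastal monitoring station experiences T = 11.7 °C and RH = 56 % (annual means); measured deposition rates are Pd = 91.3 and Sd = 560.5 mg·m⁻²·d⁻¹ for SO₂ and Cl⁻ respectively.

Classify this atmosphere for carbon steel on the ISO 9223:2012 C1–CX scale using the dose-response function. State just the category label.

carbon steel: T>10 °C ⇒ hinge -0.054·(11.7−10) = -0.0918
  Pd branch = 1.77·Pd^0.52·e^(0.02·RH+f) = 51.76 μm/a
  Cl⁻ term: 0.102·560.5^0.62·exp(0.033·56+0.04·11.7) = 52.3
  r_corr = 51.76 + 52.3 = 104.1 μm/a
ISO 9223 Table 2 (carbon steel): 80 < 104 ≤ 200 μm/a ⇒ C5

C5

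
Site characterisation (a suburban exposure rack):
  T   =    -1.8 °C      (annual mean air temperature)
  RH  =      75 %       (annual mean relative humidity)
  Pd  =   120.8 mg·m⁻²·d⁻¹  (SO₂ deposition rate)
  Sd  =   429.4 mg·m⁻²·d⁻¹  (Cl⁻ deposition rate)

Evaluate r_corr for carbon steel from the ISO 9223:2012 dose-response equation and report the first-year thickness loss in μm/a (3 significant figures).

carbon steel: T≤10 °C ⇒ hinge +0.150·(-1.8−10) = -1.7700
  SO₂ term: 1.77·120.8^0.52·exp(0.02·75-1.7700) = 16.35
  Sd branch = 0.102·Sd^0.62·e^(0.033·RH+0.04·T) = 48.37 μm/a
  r_corr = 16.35 + 48.37 = 64.72 μm/a

r_corr = 64.7 μm/a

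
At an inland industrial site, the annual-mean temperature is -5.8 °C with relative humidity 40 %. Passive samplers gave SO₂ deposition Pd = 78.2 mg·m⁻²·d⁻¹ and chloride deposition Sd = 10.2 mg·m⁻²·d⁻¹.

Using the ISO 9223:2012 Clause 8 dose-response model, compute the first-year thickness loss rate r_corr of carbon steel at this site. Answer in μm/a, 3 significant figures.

carbon steel: T≤10 °C ⇒ hinge +0.150·(-5.8−10) = -2.3700
  SO₂ term: 1.77·78.2^0.52·exp(0.02·40-2.3700) = 3.553
  Sd branch = 0.102·Sd^0.62·e^(0.033·RH+0.04·T) = 1.278 μm/a
  sum: 3.553 + 1.278 → r_corr = 4.831 μm/a

r_corr = 4.83 μm/a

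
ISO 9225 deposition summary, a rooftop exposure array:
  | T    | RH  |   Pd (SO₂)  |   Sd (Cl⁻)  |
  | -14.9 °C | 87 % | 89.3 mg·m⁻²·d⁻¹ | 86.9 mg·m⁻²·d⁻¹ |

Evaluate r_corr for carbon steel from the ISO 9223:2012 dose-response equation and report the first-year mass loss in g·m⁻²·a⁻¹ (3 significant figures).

r_corr = 144 g·m⁻²·a⁻¹

carbon steel: temperature factor f = +0.150·(-24.9) = -3.7350
  SO₂ term: 1.77·89.3^0.52·exp(0.02·87-3.7350) = 2.489
  Sd branch = 0.102·Sd^0.62·e^(0.033·RH+0.04·T) = 15.81 μm/a
  r_corr = 2.489 + 15.81 = 18.29 μm/a
Convert to mass loss: 18.29 μm/a × 7.85 g/cm³ = 143.6 g·m⁻²·a⁻¹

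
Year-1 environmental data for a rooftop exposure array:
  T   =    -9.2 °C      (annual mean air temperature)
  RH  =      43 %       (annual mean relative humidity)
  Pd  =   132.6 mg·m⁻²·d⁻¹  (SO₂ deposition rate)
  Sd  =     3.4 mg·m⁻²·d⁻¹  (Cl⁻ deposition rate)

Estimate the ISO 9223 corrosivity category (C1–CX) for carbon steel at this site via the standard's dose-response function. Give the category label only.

carbon steel: temperature factor f = +0.150·(-19.2) = -2.8800
  sulphur-dioxide contribution → 2.981 μm/a
  chloride contribution → 0.6231 μm/a
  ⇒ r_corr(carbon steel) = 3.605 μm/a
ISO 9223 Table 2 (carbon steel): 1.3 < 3.6 ≤ 25 μm/a ⇒ C2

C2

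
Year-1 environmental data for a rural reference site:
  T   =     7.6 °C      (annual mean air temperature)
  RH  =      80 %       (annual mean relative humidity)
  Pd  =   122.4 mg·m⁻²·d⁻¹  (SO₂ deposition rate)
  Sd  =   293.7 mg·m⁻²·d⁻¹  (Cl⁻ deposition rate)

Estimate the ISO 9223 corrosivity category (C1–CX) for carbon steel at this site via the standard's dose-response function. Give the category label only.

carbon steel: f(T) = +0.150·(T−10) [T≤10 °C] = -0.3600
  SO₂ term: 1.77·122.4^0.52·exp(0.02·80-0.3600) = 74.5
  Sd branch = 0.102·Sd^0.62·e^(0.033·RH+0.04·T) = 65.65 μm/a
  sum: 74.5 + 65.65 → r_corr = 140.2 μm/a
ISO 9223 Table 2 (carbon steel): 80 < 140 ≤ 200 μm/a ⇒ C5

C5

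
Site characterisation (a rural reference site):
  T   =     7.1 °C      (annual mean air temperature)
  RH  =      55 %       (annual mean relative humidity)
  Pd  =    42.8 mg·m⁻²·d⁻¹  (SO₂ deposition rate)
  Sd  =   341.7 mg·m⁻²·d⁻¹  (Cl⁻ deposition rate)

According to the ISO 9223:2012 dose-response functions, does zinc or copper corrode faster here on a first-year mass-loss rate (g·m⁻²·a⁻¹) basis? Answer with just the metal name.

zinc

zinc: T≤10 °C ⇒ hinge +0.038·(7.1−10) = -0.1102
  SO₂ term: 0.0129·42.8^0.44·exp(0.046·55-0.1102) = 0.7574
  Sd branch = 0.0175·Sd^0.57·e^(0.008·RH+0.085·T) = 1.382 μm/a
  sum: 0.7574 + 1.382 → r_corr = 2.139 μm/a
  mass loss = 2.139 μm/a × 7.14 g/cm³ = 15.27 g·m⁻²·a⁻¹
copper: f(T) = +0.126·(T−10) [T≤10 °C] = -0.3654
  Pd branch = 0.0053·Pd^0.26·e^(0.059·RH+f) = 0.2506 μm/a
  Cl⁻ term: 0.01025·341.7^0.27·exp(0.036·55+0.049·7.1) = 0.5079
  sum: 0.2506 + 0.5079 → r_corr = 0.7586 μm/a
  mass loss = 0.7586 μm/a × 8.96 g/cm³ = 6.797 g·m⁻²·a⁻¹
Ordering by g·m⁻²·a⁻¹: zinc (15.3) > copper (6.8)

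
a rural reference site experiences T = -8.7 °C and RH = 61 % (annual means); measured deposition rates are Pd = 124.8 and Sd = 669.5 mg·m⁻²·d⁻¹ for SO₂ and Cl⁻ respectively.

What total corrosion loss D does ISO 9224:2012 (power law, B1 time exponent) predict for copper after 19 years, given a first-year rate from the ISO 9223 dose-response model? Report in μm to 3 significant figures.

copper: T≤10 °C ⇒ hinge +0.126·(-8.7−10) = -2.3562
  Pd branch = 0.0053·Pd^0.26·e^(0.059·RH+f) = 0.06442 μm/a
  Cl⁻ term: 0.01025·669.5^0.27·exp(0.036·61+0.049·-8.7) = 0.3485
  sum: 0.06442 + 0.3485 → r_corr = 0.413 μm/a
Power-law: D(19) = r_corr · 19^0.667
  D(19) = 0.413 × 19^0.667 = 0.413 × 7.127 = 2.943 μm

D(19) = 2.94 μm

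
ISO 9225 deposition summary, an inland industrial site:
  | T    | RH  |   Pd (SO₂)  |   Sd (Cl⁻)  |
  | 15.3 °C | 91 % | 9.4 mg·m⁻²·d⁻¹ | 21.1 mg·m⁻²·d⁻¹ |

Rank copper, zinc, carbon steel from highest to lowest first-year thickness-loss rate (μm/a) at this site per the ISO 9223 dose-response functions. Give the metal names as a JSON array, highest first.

["carbon steel", "copper", "zinc"]

copper: T>10 °C ⇒ hinge -0.080·(15.3−10) = -0.4240
  Pd branch = 0.0053·Pd^0.26·e^(0.059·RH+f) = 1.333 μm/a
  Cl⁻ term: 0.01025·21.1^0.27·exp(0.036·91+0.049·15.3) = 1.308
  r_corr = 1.333 + 1.308 = 2.641 μm/a
zinc: f(T) = -0.071·(T−10) [T>10 °C] = -0.3763
  Pd branch = 0.0129·Pd^0.44·e^(0.046·RH+f) = 1.561 μm/a
  Sd branch = 0.0175·Sd^0.57·e^(0.008·RH+0.085·T) = 0.7566 μm/a
  r_corr = 1.561 + 0.7566 = 2.317 μm/a
carbon steel: f(T) = -0.054·(T−10) [T>10 °C] = -0.2862
  Pd branch = 1.77·Pd^0.52·e^(0.02·RH+f) = 26.31 μm/a
  Cl⁻ term: 0.102·21.1^0.62·exp(0.033·91+0.04·15.3) = 25.1
  r_corr = 26.31 + 25.1 = 51.41 μm/a
Ordering by μm/a: carbon steel (51.4) > copper (2.64) > zinc (2.32)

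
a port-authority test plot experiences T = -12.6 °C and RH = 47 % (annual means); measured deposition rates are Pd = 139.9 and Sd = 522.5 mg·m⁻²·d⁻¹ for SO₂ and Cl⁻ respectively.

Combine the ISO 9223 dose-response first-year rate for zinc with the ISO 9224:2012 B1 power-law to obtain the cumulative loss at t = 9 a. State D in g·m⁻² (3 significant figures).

zinc: temperature factor f = +0.038·(-22.6) = -0.8588
  Pd branch = 0.0129·Pd^0.44·e^(0.046·RH+f) = 0.4176 μm/a
  Sd branch = 0.0175·Sd^0.57·e^(0.008·RH+0.085·T) = 0.3094 μm/a
  r_corr = 0.4176 + 0.3094 = 0.727 μm/a
ISO 9224: D(t) = r_corr · t^b with b = 0.813 (zinc, B1)
  D(9) = 0.727 × 9^0.813 = 0.727 × 5.968 = 4.338 μm
  Mass loss = 4.338 μm × 7.14 g/cm³ = 30.97 g·m⁻²

D(9) = 31.0 g·m⁻²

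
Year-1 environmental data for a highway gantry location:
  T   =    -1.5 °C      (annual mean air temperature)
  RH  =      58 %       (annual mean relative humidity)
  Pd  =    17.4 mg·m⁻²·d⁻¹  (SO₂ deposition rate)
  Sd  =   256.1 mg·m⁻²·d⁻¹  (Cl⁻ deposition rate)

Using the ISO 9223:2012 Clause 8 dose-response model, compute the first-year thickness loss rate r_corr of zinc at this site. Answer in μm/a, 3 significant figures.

r_corr = 1.00 μm/a

zinc: f(T) = +0.038·(T−10) [T≤10 °C] = -0.4370
  Pd branch = 0.0129·Pd^0.44·e^(0.046·RH+f) = 0.422 μm/a
  Sd branch = 0.0175·Sd^0.57·e^(0.008·RH+0.085·T) = 0.5781 μm/a
  r_corr = 0.422 + 0.5781 = 1 μm/a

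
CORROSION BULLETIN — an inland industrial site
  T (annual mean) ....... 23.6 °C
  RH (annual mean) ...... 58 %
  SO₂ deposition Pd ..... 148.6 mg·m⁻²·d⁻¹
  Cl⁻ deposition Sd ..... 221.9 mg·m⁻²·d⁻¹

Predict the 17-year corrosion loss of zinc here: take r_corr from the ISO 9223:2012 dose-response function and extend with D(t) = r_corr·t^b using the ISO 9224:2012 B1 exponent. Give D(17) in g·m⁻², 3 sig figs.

zinc: f(T) = -0.071·(T−10) [T>10 °C] = -0.9656
  sulphur-dioxide contribution → 0.6392 μm/a
  chloride contribution → 4.498 μm/a
  total first-year rate 5.138 μm/a
ISO 9224: D(t) = r_corr · t^b with b = 0.813 (zinc, B1)
  D(17) = 5.138 × 17^0.813 = 5.138 × 10.01 = 51.42 μm
  Mass loss = 51.42 μm × 7.14 g/cm³ = 367.1 g·m⁻²

D(17) = 367 g·m⁻²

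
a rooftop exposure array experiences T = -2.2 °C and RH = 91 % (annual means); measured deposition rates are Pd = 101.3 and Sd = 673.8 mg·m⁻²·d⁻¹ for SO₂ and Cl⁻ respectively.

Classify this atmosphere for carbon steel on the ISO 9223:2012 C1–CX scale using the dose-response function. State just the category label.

C5

carbon steel: T≤10 °C ⇒ hinge +0.150·(-2.2−10) = -1.8300
  SO₂ term: 1.77·101.3^0.52·exp(0.02·91-1.8300) = 19.34
  Cl⁻ term: 0.102·673.8^0.62·exp(0.033·91+0.04·-2.2) = 106.7
  r_corr = 19.34 + 106.7 = 126.1 μm/a
Category bounds: 80…200 μm/a bracket r_corr ⇒ C5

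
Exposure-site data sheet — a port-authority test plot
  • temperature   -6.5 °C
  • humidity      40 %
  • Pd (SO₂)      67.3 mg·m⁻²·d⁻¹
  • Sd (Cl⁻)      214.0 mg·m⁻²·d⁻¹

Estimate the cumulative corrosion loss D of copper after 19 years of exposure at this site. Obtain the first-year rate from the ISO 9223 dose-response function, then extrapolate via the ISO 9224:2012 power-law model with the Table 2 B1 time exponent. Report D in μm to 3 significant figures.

D(19) = 1.10 μm

copper: f(T) = +0.126·(T−10) [T≤10 °C] = -2.0790
  Pd branch = 0.0053·Pd^0.26·e^(0.059·RH+f) = 0.02097 μm/a
  Cl⁻ term: 0.01025·214.0^0.27·exp(0.036·40+0.049·-6.5) = 0.134
  sum: 0.02097 + 0.134 → r_corr = 0.1549 μm/a
Power-law: D(19) = r_corr · 19^0.667
  D(19) = 0.1549 × 19^0.667 = 0.1549 × 7.127 = 1.104 μm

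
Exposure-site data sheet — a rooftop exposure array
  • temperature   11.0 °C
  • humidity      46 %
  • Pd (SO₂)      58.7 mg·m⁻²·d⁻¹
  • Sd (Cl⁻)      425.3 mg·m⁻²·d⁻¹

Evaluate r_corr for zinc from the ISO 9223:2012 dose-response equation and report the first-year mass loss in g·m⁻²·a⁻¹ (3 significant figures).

zinc: T>10 °C ⇒ hinge -0.071·(11.0−10) = -0.0710
  sulphur-dioxide contribution → 0.5983 μm/a
  chloride contribution → 2.029 μm/a
  total first-year rate 2.627 μm/a
Convert to mass loss: 2.627 μm/a × 7.14 g/cm³ = 18.76 g·m⁻²·a⁻¹

r_corr = 18.8 g·m⁻²·a⁻¹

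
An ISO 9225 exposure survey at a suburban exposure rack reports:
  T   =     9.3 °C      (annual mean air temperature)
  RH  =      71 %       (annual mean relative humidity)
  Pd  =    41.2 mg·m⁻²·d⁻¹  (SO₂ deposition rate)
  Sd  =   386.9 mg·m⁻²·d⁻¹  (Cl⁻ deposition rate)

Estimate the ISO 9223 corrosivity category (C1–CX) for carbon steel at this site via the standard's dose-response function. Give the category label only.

C5

carbon steel: temperature factor f = +0.150·(-0.7) = -0.1050
  SO₂ term: 1.77·41.2^0.52·exp(0.02·71-0.1050) = 45.58
  Cl⁻ term: 0.102·386.9^0.62·exp(0.033·71+0.04·9.3) = 61.95
  r_corr = 45.58 + 61.95 = 107.5 μm/a
Category bounds: 80…200 μm/a bracket r_corr ⇒ C5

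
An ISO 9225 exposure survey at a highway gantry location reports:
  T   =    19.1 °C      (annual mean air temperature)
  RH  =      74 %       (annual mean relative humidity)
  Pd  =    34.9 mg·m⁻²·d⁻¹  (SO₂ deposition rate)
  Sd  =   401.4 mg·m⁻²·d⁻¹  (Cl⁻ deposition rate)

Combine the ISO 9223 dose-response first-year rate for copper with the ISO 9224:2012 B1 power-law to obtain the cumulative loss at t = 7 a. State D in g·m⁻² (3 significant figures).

copper: temperature factor f = -0.080·(9.1) = -0.7280
  sulphur-dioxide contribution → 0.5074 μm/a
  chloride contribution → 1.893 μm/a
  total first-year rate 2.4 μm/a
Power-law: D(7) = r_corr · 7^0.667
  D(7) = 2.4 × 7^0.667 = 2.4 × 3.662 = 8.789 μm
  Mass loss = 8.789 μm × 8.96 g/cm³ = 78.75 g·m⁻²

D(7) = 78.7 g·m⁻²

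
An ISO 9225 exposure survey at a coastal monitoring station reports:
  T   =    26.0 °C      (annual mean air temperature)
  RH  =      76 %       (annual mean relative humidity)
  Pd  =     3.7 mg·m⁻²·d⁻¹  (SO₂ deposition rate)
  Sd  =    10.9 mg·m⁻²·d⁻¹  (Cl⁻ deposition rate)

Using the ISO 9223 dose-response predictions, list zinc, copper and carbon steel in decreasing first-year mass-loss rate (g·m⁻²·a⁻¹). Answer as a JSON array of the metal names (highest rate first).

["carbon steel", "copper", "zinc"]

zinc: f(T) = -0.071·(T−10) [T>10 °C] = -1.1360
  sulphur-dioxide contribution → 0.243 μm/a
  chloride contribution → 1.143 μm/a
  ⇒ r_corr(zinc) = 1.386 μm/a
  mass loss = 1.386 μm/a × 7.14 g/cm³ = 9.899 g·m⁻²·a⁻¹
copper: f(T) = -0.080·(T−10) [T>10 °C] = -1.2800
  sulphur-dioxide contribution → 0.1834 μm/a
  chloride contribution → 1.077 μm/a
  total first-year rate 1.261 μm/a
  mass loss = 1.261 μm/a × 8.96 g/cm³ = 11.3 g·m⁻²·a⁻¹
carbon steel: f(T) = -0.054·(T−10) [T>10 °C] = -0.8640
  sulphur-dioxide contribution → 6.735 μm/a
  chloride contribution → 15.58 μm/a
  total first-year rate 22.32 μm/a
  mass loss = 22.32 μm/a × 7.85 g/cm³ = 175.2 g·m⁻²·a⁻¹
Ordering by g·m⁻²·a⁻¹: carbon steel (175) > copper (11.3) > zinc (9.9)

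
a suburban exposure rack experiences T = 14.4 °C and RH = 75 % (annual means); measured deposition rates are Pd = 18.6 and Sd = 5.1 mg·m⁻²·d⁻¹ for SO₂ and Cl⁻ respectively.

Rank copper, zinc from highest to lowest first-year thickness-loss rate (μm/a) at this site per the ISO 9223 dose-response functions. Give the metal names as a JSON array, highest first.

copper: temperature factor f = -0.080·(4.4) = -0.3520
  Pd branch = 0.0053·Pd^0.26·e^(0.059·RH+f) = 0.6656 μm/a
  Sd branch = 0.01025·Sd^0.27·e^(0.036·RH+0.049·T) = 0.4795 μm/a
  sum: 0.6656 + 0.4795 → r_corr = 1.145 μm/a
zinc: f(T) = -0.071·(T−10) [T>10 °C] = -0.3124
  SO₂ term: 0.0129·18.6^0.44·exp(0.046·75-0.3124) = 1.076
  Cl⁻ term: 0.0175·5.1^0.57·exp(0.008·75+0.085·14.4) = 0.2745
  r_corr = 1.076 + 0.2745 = 1.35 μm/a
Ordering by μm/a: zinc (1.35) > copper (1.15)

["zinc", "copper"]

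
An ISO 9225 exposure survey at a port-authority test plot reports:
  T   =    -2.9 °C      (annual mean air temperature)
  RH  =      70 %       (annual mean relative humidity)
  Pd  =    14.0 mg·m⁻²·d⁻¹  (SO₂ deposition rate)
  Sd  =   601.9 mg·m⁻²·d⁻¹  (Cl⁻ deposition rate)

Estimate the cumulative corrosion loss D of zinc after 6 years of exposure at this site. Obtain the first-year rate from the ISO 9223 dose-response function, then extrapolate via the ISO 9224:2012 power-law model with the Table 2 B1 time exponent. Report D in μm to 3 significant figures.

zinc: T≤10 °C ⇒ hinge +0.038·(-2.9−10) = -0.4902
  Pd branch = 0.0129·Pd^0.44·e^(0.046·RH+f) = 0.6316 μm/a
  Sd branch = 0.0175·Sd^0.57·e^(0.008·RH+0.085·T) = 0.9194 μm/a
  r_corr = 0.6316 + 0.9194 = 1.551 μm/a
Power-law: D(6) = r_corr · 6^0.813
  D(6) = 1.551 × 6^0.813 = 1.551 × 4.292 = 6.657 μm

D(6) = 6.66 μm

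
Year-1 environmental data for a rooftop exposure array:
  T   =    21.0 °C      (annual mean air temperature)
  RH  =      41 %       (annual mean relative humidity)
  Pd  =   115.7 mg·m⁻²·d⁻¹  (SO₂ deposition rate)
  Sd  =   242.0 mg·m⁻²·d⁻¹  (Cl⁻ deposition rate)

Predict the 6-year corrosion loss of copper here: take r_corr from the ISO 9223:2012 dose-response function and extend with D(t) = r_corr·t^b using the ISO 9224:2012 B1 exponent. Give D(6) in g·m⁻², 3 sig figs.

D(6) = 18.9 g·m⁻²

copper: f(T) = -0.080·(T−10) [T>10 °C] = -0.8800
  Pd branch = 0.0053·Pd^0.26·e^(0.059·RH+f) = 0.08494 μm/a
  Cl⁻ term: 0.01025·242.0^0.27·exp(0.036·41+0.049·21.0) = 0.5524
  sum: 0.08494 + 0.5524 → r_corr = 0.6374 μm/a
ISO 9224: D(t) = r_corr · t^b with b = 0.667 (copper, B1)
  D(6) = 0.6374 × 6^0.667 = 0.6374 × 3.304 = 2.106 μm
  Mass loss = 2.106 μm × 8.96 g/cm³ = 18.87 g·m⁻²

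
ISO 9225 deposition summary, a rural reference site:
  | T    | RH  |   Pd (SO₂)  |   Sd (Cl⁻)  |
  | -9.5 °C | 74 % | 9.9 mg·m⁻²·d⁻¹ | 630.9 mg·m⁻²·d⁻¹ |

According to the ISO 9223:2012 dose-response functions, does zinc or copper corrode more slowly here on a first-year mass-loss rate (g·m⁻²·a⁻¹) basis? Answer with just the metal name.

copper

zinc: f(T) = +0.038·(T−10) [T≤10 °C] = -0.7410
  sulphur-dioxide contribution → 0.5072 μm/a
  chloride contribution → 0.5564 μm/a
  ⇒ r_corr(zinc) = 1.064 μm/a
  mass loss = 1.064 μm/a × 7.14 g/cm³ = 7.595 g·m⁻²·a⁻¹
copper: temperature factor f = +0.126·(-19.5) = -2.4570
  sulphur-dioxide contribution → 0.06489 μm/a
  chloride contribution → 0.5266 μm/a
  ⇒ r_corr(copper) = 0.5915 μm/a
  mass loss = 0.5915 μm/a × 8.96 g/cm³ = 5.3 g·m⁻²·a⁻¹
Ordering by g·m⁻²·a⁻¹: zinc (7.59) > copper (5.3)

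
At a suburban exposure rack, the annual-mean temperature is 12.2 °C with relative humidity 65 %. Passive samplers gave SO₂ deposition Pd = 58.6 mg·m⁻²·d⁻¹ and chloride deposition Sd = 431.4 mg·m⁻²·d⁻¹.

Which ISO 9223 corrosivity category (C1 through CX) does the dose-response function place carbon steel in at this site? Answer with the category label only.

C5

carbon steel: f(T) = -0.054·(T−10) [T>10 °C] = -0.1188
  SO₂ term: 1.77·58.6^0.52·exp(0.02·65-0.1188) = 47.89
  Sd branch = 0.102·Sd^0.62·e^(0.033·RH+0.04·T) = 61.06 μm/a
  r_corr = 47.89 + 61.06 = 108.9 μm/a
Category bounds: 80…200 μm/a bracket r_corr ⇒ C5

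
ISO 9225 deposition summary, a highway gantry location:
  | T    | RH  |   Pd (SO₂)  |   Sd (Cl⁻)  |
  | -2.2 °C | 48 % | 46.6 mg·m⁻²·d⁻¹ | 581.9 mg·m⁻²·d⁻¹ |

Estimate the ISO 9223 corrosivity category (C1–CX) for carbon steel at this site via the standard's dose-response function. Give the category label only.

carbon steel: T≤10 °C ⇒ hinge +0.150·(-2.2−10) = -1.8300
  Pd branch = 1.77·Pd^0.52·e^(0.02·RH+f) = 5.466 μm/a
  Sd branch = 0.102·Sd^0.62·e^(0.033·RH+0.04·T) = 23.58 μm/a
  r_corr = 5.466 + 23.58 = 29.04 μm/a
Category bounds: 25…50 μm/a bracket r_corr ⇒ C3

C3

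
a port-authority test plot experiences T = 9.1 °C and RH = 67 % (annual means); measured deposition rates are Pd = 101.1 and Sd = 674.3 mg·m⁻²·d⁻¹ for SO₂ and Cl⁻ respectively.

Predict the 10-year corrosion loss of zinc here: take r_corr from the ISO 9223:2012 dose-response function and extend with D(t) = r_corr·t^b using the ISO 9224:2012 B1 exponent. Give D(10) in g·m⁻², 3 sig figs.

D(10) = 219 g·m⁻²

zinc: T≤10 °C ⇒ hinge +0.038·(9.1−10) = -0.0342
  sulphur-dioxide contribution → 2.072 μm/a
  chloride contribution → 2.656 μm/a
  total first-year rate 4.727 μm/a
ISO 9224: D(t) = r_corr · t^b with b = 0.813 (zinc, B1)
  D(10) = 4.727 × 10^0.813 = 4.727 × 6.501 = 30.73 μm
  Mass loss = 30.73 μm × 7.14 g/cm³ = 219.4 g·m⁻²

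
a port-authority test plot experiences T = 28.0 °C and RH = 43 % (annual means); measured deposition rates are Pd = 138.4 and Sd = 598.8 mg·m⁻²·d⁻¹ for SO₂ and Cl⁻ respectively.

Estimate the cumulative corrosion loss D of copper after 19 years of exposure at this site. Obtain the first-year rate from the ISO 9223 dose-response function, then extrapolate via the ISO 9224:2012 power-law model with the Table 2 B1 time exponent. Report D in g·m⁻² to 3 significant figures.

D(19) = 71.9 g·m⁻²

copper: T>10 °C ⇒ hinge -0.080·(28.0−10) = -1.4400
  Pd branch = 0.0053·Pd^0.26·e^(0.059·RH+f) = 0.0572 μm/a
  Sd branch = 0.01025·Sd^0.27·e^(0.036·RH+0.049·T) = 1.068 μm/a
  sum: 0.0572 + 1.068 → r_corr = 1.126 μm/a
Power-law: D(19) = r_corr · 19^0.667
  D(19) = 1.126 × 19^0.667 = 1.126 × 7.127 = 8.022 μm
  Mass loss = 8.022 μm × 8.96 g/cm³ = 71.88 g·m⁻²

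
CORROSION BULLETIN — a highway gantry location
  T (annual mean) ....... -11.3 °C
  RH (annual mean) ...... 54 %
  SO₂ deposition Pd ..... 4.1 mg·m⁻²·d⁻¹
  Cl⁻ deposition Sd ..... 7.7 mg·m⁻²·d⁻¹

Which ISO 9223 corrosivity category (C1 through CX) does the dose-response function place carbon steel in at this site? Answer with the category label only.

carbon steel: f(T) = +0.150·(T−10) [T≤10 °C] = -3.1950
  SO₂ term: 1.77·4.1^0.52·exp(0.02·54-3.1950) = 0.4447
  Sd branch = 0.102·Sd^0.62·e^(0.033·RH+0.04·T) = 1.367 μm/a
  r_corr = 0.4447 + 1.367 = 1.812 μm/a
ISO 9223 Table 2 (carbon steel): 1.3 < 1.81 ≤ 25 μm/a ⇒ C2

C2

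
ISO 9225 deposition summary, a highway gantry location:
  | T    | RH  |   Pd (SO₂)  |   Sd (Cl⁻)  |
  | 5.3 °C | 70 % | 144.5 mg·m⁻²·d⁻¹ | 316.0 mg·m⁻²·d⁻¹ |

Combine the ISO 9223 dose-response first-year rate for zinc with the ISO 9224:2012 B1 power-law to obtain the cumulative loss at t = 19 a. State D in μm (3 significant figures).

D(19) = 40.4 μm

zinc: f(T) = +0.038·(T−10) [T≤10 °C] = -0.1786
  SO₂ term: 0.0129·144.5^0.44·exp(0.046·70-0.1786) = 2.409
  Sd branch = 0.0175·Sd^0.57·e^(0.008·RH+0.085·T) = 1.279 μm/a
  sum: 2.409 + 1.279 → r_corr = 3.687 μm/a
ISO 9224: D(t) = r_corr · t^b with b = 0.813 (zinc, B1)
  D(19) = 3.687 × 19^0.813 = 3.687 × 10.96 = 40.4 μm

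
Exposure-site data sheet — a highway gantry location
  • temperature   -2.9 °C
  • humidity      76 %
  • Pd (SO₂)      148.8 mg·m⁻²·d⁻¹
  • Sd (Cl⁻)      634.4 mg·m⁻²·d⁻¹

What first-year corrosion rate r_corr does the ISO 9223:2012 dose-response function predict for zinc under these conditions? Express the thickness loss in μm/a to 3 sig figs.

zinc: f(T) = +0.038·(T−10) [T≤10 °C] = -0.4902
  Pd branch = 0.0129·Pd^0.44·e^(0.046·RH+f) = 2.355 μm/a
  Sd branch = 0.0175·Sd^0.57·e^(0.008·RH+0.085·T) = 0.994 μm/a
  r_corr = 2.355 + 0.994 = 3.349 μm/a

r_corr = 3.35 μm/a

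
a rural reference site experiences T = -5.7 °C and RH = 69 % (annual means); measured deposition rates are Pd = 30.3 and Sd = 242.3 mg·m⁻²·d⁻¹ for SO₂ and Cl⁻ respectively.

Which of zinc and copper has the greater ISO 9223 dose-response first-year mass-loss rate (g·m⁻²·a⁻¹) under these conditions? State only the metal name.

zinc: T≤10 °C ⇒ hinge +0.038·(-5.7−10) = -0.5966
  SO₂ term: 0.0129·30.3^0.44·exp(0.046·69-0.5966) = 0.7617
  Cl⁻ term: 0.0175·242.3^0.57·exp(0.008·69+0.085·-5.7) = 0.428
  r_corr = 0.7617 + 0.428 = 1.19 μm/a
  mass loss = 1.19 μm/a × 7.14 g/cm³ = 8.494 g·m⁻²·a⁻¹
copper: f(T) = +0.126·(T−10) [T≤10 °C] = -1.9782
  Pd branch = 0.0053·Pd^0.26·e^(0.059·RH+f) = 0.1043 μm/a
  Cl⁻ term: 0.01025·242.3^0.27·exp(0.036·69+0.049·-5.7) = 0.4092
  sum: 0.1043 + 0.4092 → r_corr = 0.5136 μm/a
  mass loss = 0.5136 μm/a × 8.96 g/cm³ = 4.602 g·m⁻²·a⁻¹
Ordering by g·m⁻²·a⁻¹: zinc (8.49) > copper (4.6)

zinc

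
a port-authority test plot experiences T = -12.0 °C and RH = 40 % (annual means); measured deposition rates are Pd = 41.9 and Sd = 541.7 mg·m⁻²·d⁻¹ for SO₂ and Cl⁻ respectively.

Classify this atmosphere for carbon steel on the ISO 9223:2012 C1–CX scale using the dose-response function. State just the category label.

C2

carbon steel: T≤10 °C ⇒ hinge +0.150·(-12.0−10) = -3.3000
  Pd branch = 1.77·Pd^0.52·e^(0.02·RH+f) = 1.013 μm/a
  Sd branch = 0.102·Sd^0.62·e^(0.033·RH+0.04·T) = 11.7 μm/a
  sum: 1.013 + 11.7 → r_corr = 12.72 μm/a
ISO 9223 Table 2 (carbon steel): 1.3 < 12.7 ≤ 25 μm/a ⇒ C2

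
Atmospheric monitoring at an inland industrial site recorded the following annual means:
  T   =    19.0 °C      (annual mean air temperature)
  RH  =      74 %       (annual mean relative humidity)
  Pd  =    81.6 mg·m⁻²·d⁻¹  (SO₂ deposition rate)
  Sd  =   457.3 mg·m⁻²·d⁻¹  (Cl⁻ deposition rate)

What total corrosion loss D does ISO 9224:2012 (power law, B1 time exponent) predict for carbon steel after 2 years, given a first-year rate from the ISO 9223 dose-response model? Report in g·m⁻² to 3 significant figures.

carbon steel: T>10 °C ⇒ hinge -0.054·(19.0−10) = -0.4860
  sulphur-dioxide contribution → 47.18 μm/a
  chloride contribution → 111.8 μm/a
  ⇒ r_corr(carbon steel) = 159 μm/a
Long-term exponent b (ISO 9224 Table 2, B1) = 0.523
  D(2) = 159 × 2^0.523 = 159 × 1.437 = 228.5 μm
  Mass loss = 228.5 μm × 7.85 g/cm³ = 1794 g·m⁻²

D(2) = 1.79e+03 g·m⁻²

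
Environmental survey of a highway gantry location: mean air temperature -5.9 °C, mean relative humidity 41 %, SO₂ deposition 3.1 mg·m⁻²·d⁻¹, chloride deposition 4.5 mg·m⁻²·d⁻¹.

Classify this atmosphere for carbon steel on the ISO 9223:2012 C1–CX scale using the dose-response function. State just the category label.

C2

carbon steel: temperature factor f = +0.150·(-15.9) = -2.3850
  sulphur-dioxide contribution → 0.6665 μm/a
  chloride contribution → 0.792 μm/a
  total first-year rate 1.458 μm/a
ISO 9223 Table 2 (carbon steel): 1.3 < 1.46 ≤ 25 μm/a ⇒ C2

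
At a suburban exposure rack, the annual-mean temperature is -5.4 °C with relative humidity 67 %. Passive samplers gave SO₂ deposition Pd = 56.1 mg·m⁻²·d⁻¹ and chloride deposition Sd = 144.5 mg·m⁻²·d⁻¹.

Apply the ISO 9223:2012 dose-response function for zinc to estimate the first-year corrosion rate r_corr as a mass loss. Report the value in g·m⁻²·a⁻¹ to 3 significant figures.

r_corr = 8.88 g·m⁻²·a⁻¹

zinc: temperature factor f = +0.038·(-15.4) = -0.5852
  sulphur-dioxide contribution → 0.9215 μm/a
  chloride contribution → 0.3218 μm/a
  total first-year rate 1.243 μm/a
Convert to mass loss: 1.243 μm/a × 7.14 g/cm³ = 8.877 g·m⁻²·a⁻¹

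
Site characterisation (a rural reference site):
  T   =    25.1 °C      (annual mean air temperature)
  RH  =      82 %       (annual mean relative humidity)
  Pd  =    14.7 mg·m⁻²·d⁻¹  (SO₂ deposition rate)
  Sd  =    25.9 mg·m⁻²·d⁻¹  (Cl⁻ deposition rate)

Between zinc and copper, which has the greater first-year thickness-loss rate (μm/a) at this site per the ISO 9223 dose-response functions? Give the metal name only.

zinc

zinc: f(T) = -0.071·(T−10) [T>10 °C] = -1.0721
  Pd branch = 0.0129·Pd^0.44·e^(0.046·RH+f) = 0.6263 μm/a
  Cl⁻ term: 0.0175·25.9^0.57·exp(0.008·82+0.085·25.1) = 1.82
  r_corr = 0.6263 + 1.82 = 2.446 μm/a
copper: f(T) = -0.080·(T−10) [T>10 °C] = -1.2080
  Pd branch = 0.0053·Pd^0.26·e^(0.059·RH+f) = 0.402 μm/a
  Cl⁻ term: 0.01025·25.9^0.27·exp(0.036·82+0.049·25.1) = 1.616
  r_corr = 0.402 + 1.616 = 2.018 μm/a
Ordering by μm/a: zinc (2.45) > copper (2.02)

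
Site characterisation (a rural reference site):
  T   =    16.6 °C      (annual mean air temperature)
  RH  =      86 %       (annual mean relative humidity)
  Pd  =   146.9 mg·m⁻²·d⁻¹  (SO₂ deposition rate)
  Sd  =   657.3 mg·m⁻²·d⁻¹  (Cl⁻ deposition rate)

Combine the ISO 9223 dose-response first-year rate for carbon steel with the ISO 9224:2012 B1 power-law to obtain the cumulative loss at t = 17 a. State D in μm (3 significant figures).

D(17) = 1.24e+03 μm

carbon steel: f(T) = -0.054·(T−10) [T>10 °C] = -0.3564
  sulphur-dioxide contribution → 92.69 μm/a
  chloride contribution → 189 μm/a
  total first-year rate 281.7 μm/a
Power-law: D(17) = r_corr · 17^0.523
  D(17) = 281.7 × 17^0.523 = 281.7 × 4.401 = 1240 μm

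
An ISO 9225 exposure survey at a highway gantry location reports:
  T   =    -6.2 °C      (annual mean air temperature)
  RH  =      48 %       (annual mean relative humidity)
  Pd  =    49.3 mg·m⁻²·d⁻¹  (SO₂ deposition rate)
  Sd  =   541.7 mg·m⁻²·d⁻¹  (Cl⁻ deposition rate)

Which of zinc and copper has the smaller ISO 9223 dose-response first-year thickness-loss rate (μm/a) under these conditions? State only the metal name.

copper

zinc: f(T) = +0.038·(T−10) [T≤10 °C] = -0.6156
  SO₂ term: 0.0129·49.3^0.44·exp(0.046·48-0.6156) = 0.3524
  Cl⁻ term: 0.0175·541.7^0.57·exp(0.008·48+0.085·-6.2) = 0.5485
  r_corr = 0.3524 + 0.5485 = 0.9009 μm/a
copper: T≤10 °C ⇒ hinge +0.126·(-6.2−10) = -2.0412
  Pd branch = 0.0053·Pd^0.26·e^(0.059·RH+f) = 0.0322 μm/a
  Cl⁻ term: 0.01025·541.7^0.27·exp(0.036·48+0.049·-6.2) = 0.233
  r_corr = 0.0322 + 0.233 = 0.2652 μm/a
Ordering by μm/a: zinc (0.901) > copper (0.265)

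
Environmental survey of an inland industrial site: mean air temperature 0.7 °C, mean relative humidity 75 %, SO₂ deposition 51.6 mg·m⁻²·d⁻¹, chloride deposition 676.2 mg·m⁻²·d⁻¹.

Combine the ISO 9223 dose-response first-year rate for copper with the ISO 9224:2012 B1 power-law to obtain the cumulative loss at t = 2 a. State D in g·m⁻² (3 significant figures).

D(2) = 18.5 g·m⁻²

copper: temperature factor f = +0.126·(-9.3) = -1.1718
  Pd branch = 0.0053·Pd^0.26·e^(0.059·RH+f) = 0.3823 μm/a
  Cl⁻ term: 0.01025·676.2^0.27·exp(0.036·75+0.049·0.7) = 0.9169
  sum: 0.3823 + 0.9169 → r_corr = 1.299 μm/a
Long-term exponent b (ISO 9224 Table 2, B1) = 0.667
  D(2) = 1.299 × 2^0.667 = 1.299 × 1.588 = 2.063 μm
  Mass loss = 2.063 μm × 8.96 g/cm³ = 18.48 g·m⁻²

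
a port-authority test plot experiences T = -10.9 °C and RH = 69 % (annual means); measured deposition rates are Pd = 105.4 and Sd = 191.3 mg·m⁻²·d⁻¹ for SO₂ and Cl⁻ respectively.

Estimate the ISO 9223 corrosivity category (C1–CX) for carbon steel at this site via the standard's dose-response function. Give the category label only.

C2

carbon steel: temperature factor f = +0.150·(-20.9) = -3.1350
  sulphur-dioxide contribution → 3.449 μm/a
  chloride contribution → 16.7 μm/a
  ⇒ r_corr(carbon steel) = 20.15 μm/a
20.2 μm/a falls in (1.3, 25] for carbon steel → category C2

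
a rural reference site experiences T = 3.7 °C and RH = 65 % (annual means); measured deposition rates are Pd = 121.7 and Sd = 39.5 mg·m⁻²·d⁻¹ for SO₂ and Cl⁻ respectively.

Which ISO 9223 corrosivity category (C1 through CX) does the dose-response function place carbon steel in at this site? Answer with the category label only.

carbon steel: T≤10 °C ⇒ hinge +0.150·(3.7−10) = -0.9450
  sulphur-dioxide contribution → 30.65 μm/a
  chloride contribution → 9.87 μm/a
  ⇒ r_corr(carbon steel) = 40.53 μm/a
40.5 μm/a falls in (25, 50] for carbon steel → category C3

C3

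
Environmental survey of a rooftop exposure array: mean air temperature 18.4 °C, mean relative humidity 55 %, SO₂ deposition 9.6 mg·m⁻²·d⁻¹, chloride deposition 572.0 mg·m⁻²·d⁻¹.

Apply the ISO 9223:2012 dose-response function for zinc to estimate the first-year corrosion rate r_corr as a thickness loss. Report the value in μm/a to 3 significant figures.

r_corr = 5.08 μm/a

zinc: f(T) = -0.071·(T−10) [T>10 °C] = -0.5964
  sulphur-dioxide contribution → 0.2413 μm/a
  chloride contribution → 4.843 μm/a
  total first-year rate 5.084 μm/a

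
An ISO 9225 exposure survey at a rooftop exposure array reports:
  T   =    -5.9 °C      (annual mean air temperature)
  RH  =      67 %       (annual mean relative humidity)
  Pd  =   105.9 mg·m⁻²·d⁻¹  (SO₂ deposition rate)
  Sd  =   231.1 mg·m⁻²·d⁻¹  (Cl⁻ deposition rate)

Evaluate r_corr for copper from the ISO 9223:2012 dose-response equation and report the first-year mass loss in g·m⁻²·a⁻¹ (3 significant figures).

r_corr = 4.46 g·m⁻²·a⁻¹

copper: f(T) = +0.126·(T−10) [T≤10 °C] = -2.0034
  sulphur-dioxide contribution → 0.1252 μm/a
  chloride contribution → 0.3723 μm/a
  ⇒ r_corr(copper) = 0.4975 μm/a
Convert to mass loss: 0.4975 μm/a × 8.96 g/cm³ = 4.457 g·m⁻²·a⁻¹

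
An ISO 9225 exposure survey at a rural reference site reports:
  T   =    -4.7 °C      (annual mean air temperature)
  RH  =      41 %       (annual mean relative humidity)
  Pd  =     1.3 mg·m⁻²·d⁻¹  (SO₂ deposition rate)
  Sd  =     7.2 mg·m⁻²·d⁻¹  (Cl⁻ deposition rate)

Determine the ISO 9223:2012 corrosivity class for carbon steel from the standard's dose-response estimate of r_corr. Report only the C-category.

C2

carbon steel: f(T) = +0.150·(T−10) [T≤10 °C] = -2.2050
  Pd branch = 1.77·Pd^0.52·e^(0.02·RH+f) = 0.5078 μm/a
  Cl⁻ term: 0.102·7.2^0.62·exp(0.033·41+0.04·-4.7) = 1.112
  r_corr = 0.5078 + 1.112 = 1.62 μm/a
ISO 9223 Table 2 (carbon steel): 1.3 < 1.62 ≤ 25 μm/a ⇒ C2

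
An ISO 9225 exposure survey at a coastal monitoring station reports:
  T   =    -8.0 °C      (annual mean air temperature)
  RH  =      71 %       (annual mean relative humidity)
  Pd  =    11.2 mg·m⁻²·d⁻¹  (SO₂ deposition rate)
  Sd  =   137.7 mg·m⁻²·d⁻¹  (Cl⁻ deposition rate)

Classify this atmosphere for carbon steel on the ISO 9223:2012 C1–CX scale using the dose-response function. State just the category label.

C2

carbon steel: temperature factor f = +0.150·(-18.0) = -2.7000
  Pd branch = 1.77·Pd^0.52·e^(0.02·RH+f) = 1.729 μm/a
  Cl⁻ term: 0.102·137.7^0.62·exp(0.033·71+0.04·-8.0) = 16.34
  r_corr = 1.729 + 16.34 = 18.07 μm/a
Category bounds: 1.3…25 μm/a bracket r_corr ⇒ C2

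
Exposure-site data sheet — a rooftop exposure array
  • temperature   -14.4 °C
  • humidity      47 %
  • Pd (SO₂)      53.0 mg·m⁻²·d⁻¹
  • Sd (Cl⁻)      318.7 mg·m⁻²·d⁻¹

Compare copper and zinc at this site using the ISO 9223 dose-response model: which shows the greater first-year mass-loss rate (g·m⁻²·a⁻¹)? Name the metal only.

zinc

copper: T≤10 °C ⇒ hinge +0.126·(-14.4−10) = -3.0744
  Pd branch = 0.0053·Pd^0.26·e^(0.059·RH+f) = 0.01101 μm/a
  Cl⁻ term: 0.01025·318.7^0.27·exp(0.036·47+0.049·-14.4) = 0.1303
  sum: 0.01101 + 0.1303 → r_corr = 0.1413 μm/a
  mass loss = 0.1413 μm/a × 8.96 g/cm³ = 1.266 g·m⁻²·a⁻¹
zinc: T≤10 °C ⇒ hinge +0.038·(-14.4−10) = -0.9272
  SO₂ term: 0.0129·53.0^0.44·exp(0.046·47-0.9272) = 0.2544
  Cl⁻ term: 0.0175·318.7^0.57·exp(0.008·47+0.085·-14.4) = 0.2003
  r_corr = 0.2544 + 0.2003 = 0.4547 μm/a
  mass loss = 0.4547 μm/a × 7.14 g/cm³ = 3.247 g·m⁻²·a⁻¹
Ordering by g·m⁻²·a⁻¹: zinc (3.25) > copper (1.27)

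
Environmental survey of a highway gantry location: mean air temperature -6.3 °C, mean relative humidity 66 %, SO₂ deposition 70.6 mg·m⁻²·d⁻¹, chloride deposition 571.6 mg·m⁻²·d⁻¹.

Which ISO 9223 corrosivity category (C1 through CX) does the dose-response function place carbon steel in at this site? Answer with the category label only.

carbon steel: temperature factor f = +0.150·(-16.3) = -2.4450
  Pd branch = 1.77·Pd^0.52·e^(0.02·RH+f) = 5.257 μm/a
  Cl⁻ term: 0.102·571.6^0.62·exp(0.033·66+0.04·-6.3) = 35.85
  sum: 5.257 + 35.85 → r_corr = 41.1 μm/a
Category bounds: 25…50 μm/a bracket r_corr ⇒ C3

C3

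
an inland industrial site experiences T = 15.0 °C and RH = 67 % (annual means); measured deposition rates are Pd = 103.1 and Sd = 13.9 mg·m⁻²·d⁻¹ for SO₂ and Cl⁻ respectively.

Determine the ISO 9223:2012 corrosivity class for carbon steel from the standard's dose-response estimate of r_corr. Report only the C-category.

carbon steel: f(T) = -0.054·(T−10) [T>10 °C] = -0.2700
  SO₂ term: 1.77·103.1^0.52·exp(0.02·67-0.2700) = 57.49
  Sd branch = 0.102·Sd^0.62·e^(0.033·RH+0.04·T) = 8.671 μm/a
  r_corr = 57.49 + 8.671 = 66.16 μm/a
66.2 μm/a falls in (50, 80] for carbon steel → category C4

C4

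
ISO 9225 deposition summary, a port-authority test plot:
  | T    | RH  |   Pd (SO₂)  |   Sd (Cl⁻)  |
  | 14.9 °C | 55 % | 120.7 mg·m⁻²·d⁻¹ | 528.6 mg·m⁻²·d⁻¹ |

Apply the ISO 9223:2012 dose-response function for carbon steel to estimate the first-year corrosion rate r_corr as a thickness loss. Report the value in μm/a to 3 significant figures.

r_corr = 105 μm/a

carbon steel: T>10 °C ⇒ hinge -0.054·(14.9−10) = -0.2646
  Pd branch = 1.77·Pd^0.52·e^(0.02·RH+f) = 49.35 μm/a
  Cl⁻ term: 0.102·528.6^0.62·exp(0.033·55+0.04·14.9) = 55.47
  r_corr = 49.35 + 55.47 = 104.8 μm/a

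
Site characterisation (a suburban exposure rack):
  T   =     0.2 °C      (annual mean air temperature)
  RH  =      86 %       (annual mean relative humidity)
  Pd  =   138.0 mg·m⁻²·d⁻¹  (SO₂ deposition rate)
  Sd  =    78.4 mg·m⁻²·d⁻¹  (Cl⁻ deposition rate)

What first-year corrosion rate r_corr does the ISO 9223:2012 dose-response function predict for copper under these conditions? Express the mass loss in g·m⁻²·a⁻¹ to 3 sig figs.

r_corr = 14.6 g·m⁻²·a⁻¹

copper: T≤10 °C ⇒ hinge +0.126·(0.2−10) = -1.2348
  Pd branch = 0.0053·Pd^0.26·e^(0.059·RH+f) = 0.8871 μm/a
  Cl⁻ term: 0.01025·78.4^0.27·exp(0.036·86+0.049·0.2) = 0.7431
  r_corr = 0.8871 + 0.7431 = 1.63 μm/a
Convert to mass loss: 1.63 μm/a × 8.96 g/cm³ = 14.61 g·m⁻²·a⁻¹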